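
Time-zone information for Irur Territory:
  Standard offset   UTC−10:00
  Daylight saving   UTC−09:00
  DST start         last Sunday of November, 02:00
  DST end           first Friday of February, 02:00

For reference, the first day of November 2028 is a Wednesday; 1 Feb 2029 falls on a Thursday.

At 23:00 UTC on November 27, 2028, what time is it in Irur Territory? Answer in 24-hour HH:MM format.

1 November 2028 is a Wednesday, so Sundays fall on 5, 12, 19, 26; the last is November 26.
1 February 2029 is a Thursday, so the first Friday is February 2.
At the standard offset (UTC−10:00), 23:00 UTC − 10h = 13:00 Irur Territory standard time.
The standard-time date in Irur Territory, November 27, 2028, falls between 26 November 2028 and 2 February 2029, so daylight saving is in effect and Irur Territory is at UTC−09:00.
23:00 UTC − 9h = 14:00 local.

14:00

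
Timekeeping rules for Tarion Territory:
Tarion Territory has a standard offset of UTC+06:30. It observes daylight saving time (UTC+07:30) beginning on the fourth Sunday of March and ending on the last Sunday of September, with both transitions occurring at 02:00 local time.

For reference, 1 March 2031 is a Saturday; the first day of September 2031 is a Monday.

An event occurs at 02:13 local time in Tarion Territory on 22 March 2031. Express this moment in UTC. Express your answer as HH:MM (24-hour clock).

19:43

1 March 2031 is a Saturday, so the first Sunday is March 2 and the fourth is March 23.
1 September 2031 is a Monday, so Sundays fall on 7, 14, 21, 28; the last is September 28.
22 March 2031 is outside the daylight-saving period (23 March – 28 September), so Tarion Territory is on standard time, UTC+06:30.
02:13 local − 6h30m = 19:43 UTC (rolling into the previous day, 21 March 2031).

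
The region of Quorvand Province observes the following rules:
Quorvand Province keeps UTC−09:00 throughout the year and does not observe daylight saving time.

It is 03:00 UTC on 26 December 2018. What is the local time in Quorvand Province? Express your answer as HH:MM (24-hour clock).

Quorvand Province stays on UTC−09:00 all year.
03:00 UTC − 9h = 18:00 local (rolling into the previous day, 25 December 2018).

18:00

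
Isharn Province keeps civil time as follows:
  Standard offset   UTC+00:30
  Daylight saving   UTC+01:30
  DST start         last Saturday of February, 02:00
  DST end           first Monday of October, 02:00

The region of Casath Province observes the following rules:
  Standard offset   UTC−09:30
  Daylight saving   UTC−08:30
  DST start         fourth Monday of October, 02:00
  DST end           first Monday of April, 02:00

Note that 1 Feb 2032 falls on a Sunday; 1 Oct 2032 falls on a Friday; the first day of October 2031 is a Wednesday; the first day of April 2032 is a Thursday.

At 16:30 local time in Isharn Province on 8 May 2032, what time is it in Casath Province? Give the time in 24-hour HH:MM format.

1 February 2032 is a Sunday, so Saturdays fall on 7, 14, 21, 28; the last is February 28.
1 October 2032 is a Friday, so the first Monday is October 4.
8 May 2032 falls between 28 February and 4 October, so daylight saving is in effect and Isharn Province is at UTC+01:30.
16:30 Isharn Province − 1h30m = 15:00 UTC.
1 October 2031 is a Wednesday, so the first Monday is October 6 and the fourth is October 27.
1 April 2032 is a Thursday, so the first Monday is April 5.
At the standard offset (UTC−09:30), 15:00 UTC − 9h30m = 05:30 Casath Province standard time.
Daylight saving runs 27 October 2031 – 5 April 2032; the standard-time date in Casath Province, 8 May 2032, is outside that window, so Casath Province is on standard time at UTC−09:30.
15:00 UTC − 9h30m = 05:30 Casath Province.

05:30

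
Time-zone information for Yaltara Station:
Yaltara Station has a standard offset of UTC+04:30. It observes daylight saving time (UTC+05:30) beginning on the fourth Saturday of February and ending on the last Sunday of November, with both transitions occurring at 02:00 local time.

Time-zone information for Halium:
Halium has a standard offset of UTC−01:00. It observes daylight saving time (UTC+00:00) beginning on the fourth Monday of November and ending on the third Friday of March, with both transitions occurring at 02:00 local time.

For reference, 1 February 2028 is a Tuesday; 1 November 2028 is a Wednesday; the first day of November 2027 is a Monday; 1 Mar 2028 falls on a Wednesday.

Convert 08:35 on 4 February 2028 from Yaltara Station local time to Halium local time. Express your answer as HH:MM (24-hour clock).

1 February 2028 is a Tuesday, so the first Saturday is February 5 and the fourth is February 26.
1 November 2028 is a Wednesday, so Sundays fall on 5, 12, 19, 26; the last is November 26.
Daylight saving runs 26 February – 26 November; 4 February 2028 is outside that window, so Yaltara Station is on standard time at UTC+04:30.
08:35 Yaltara Station − 4h30m = 04:05 UTC.
1 November 2027 is a Monday, so the first Monday is November 1 and the fourth is November 22.
1 March 2028 is a Wednesday, so the first Friday is March 3 and the third is March 17.
At the standard offset (UTC−01:00), 04:05 UTC − 1h = 03:05 Halium standard time.
The standard-time date in Halium, 4 February 2028, falls between 22 November 2027 and 17 March 2028, so daylight saving is in effect and Halium is at UTC+00:00.
04:05 UTC + 0h = 04:05 Halium.

04:05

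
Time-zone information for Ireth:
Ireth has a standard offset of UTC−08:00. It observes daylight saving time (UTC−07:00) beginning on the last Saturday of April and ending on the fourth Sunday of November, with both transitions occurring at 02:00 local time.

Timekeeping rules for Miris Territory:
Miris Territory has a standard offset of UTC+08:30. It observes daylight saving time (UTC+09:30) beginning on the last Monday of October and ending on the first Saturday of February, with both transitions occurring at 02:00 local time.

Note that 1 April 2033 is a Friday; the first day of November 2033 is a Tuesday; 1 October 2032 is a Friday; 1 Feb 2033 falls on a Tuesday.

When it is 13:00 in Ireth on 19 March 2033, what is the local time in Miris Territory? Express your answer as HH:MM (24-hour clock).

05:30

1 April 2033 is a Friday, so Saturdays fall on 2, 9, 16, 23, 30; the last is April 30.
1 November 2033 is a Tuesday, so the first Sunday is November 6 and the fourth is November 27.
Daylight saving runs 30 April – 27 November; 19 March 2033 is outside that window, so Ireth is on standard time at UTC−08:00.
13:00 Ireth + 8h = 21:00 UTC.
1 October 2032 is a Friday, so Mondays fall on 4, 11, 18, 25; the last is October 25.
1 February 2033 is a Tuesday, so the first Saturday is February 5.
At the standard offset (UTC+08:30), 21:00 UTC + 8h30m = 05:30 Miris Territory standard time (rolling into the next day, 20 March 2033).
The standard-time date in Miris Territory, 20 March 2033, does not fall between 25 October 2032 and 5 February 2033, so daylight saving is not in effect and Miris Territory is at UTC+08:30.
21:00 UTC + 8h30m = 05:30 Miris Territory (rolling into the next day, 20 March 2033).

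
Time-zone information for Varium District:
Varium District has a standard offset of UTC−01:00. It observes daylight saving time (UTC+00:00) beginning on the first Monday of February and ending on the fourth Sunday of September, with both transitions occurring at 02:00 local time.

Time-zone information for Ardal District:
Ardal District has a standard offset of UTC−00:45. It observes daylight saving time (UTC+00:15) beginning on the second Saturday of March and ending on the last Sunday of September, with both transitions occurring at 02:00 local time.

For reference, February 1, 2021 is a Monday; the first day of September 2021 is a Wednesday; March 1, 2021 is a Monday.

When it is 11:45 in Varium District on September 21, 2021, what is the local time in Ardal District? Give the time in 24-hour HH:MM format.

12:00

1 February 2021 is a Monday, so the first Monday is February 1.
1 September 2021 is a Wednesday, so the first Sunday is September 5 and the fourth is September 26.
September 21, 2021 lies within the daylight-saving period (1 February – 26 September), so Varium District is on daylight time, UTC+00:00.
11:45 Varium District − 0h = 11:45 UTC.
1 March 2021 is a Monday, so the first Saturday is March 6 and the second is March 13.
1 September 2021 is a Wednesday, so Sundays fall on 5, 12, 19, 26; the last is September 26.
At the standard offset (UTC−00:45), 11:45 UTC − 0h45m = 11:00 Ardal District standard time.
The standard-time date in Ardal District, September 21, 2021, lies within the daylight-saving period (13 March – 26 September), so Ardal District is on daylight time, UTC+00:15.
11:45 UTC + 0h15m = 12:00 Ardal District.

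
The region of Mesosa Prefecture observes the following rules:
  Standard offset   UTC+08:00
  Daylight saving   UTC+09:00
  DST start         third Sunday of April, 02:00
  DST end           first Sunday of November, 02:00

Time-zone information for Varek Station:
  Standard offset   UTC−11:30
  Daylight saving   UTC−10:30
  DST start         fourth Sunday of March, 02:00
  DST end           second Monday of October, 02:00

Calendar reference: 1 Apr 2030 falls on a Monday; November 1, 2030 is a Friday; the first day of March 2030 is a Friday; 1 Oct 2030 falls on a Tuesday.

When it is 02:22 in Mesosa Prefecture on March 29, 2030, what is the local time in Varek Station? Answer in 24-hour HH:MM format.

1 April 2030 is a Monday, so the first Sunday is April 7 and the third is April 21.
1 November 2030 is a Friday, so the first Sunday is November 3.
Daylight saving runs 21 April – 3 November; March 29, 2030 is outside that window, so Mesosa Prefecture is on standard time at UTC+08:00.
02:22 Mesosa Prefecture − 8h = 18:22 UTC (rolling into the previous day, 28 March 2030).
1 March 2030 is a Friday, so the first Sunday is March 3 and the fourth is March 24.
1 October 2030 is a Tuesday, so the first Monday is October 7 and the second is October 14.
At the standard offset (UTC−11:30), 18:22 UTC − 11h30m = 06:52 Varek Station standard time.
Daylight saving runs 24 March – 14 October; the standard-time date in Varek Station, March 28, 2030, is inside that window, so Varek Station is at UTC−10:30.
18:22 UTC − 10h30m = 07:52 Varek Station.

07:52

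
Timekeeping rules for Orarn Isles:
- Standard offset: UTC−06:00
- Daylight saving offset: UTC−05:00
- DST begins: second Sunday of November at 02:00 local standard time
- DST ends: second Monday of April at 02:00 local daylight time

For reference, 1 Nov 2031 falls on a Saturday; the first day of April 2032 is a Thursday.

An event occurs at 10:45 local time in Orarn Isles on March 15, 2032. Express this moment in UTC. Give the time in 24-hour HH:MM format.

15:45

1 November 2031 is a Saturday, so the first Sunday is November 2 and the second is November 9.
1 April 2032 is a Thursday, so the first Monday is April 5 and the second is April 12.
March 15, 2032 lies within the daylight-saving period (9 November 2031 – 12 April 2032), so Orarn Isles is on daylight time, UTC−05:00.
10:45 local + 5h = 15:45 UTC.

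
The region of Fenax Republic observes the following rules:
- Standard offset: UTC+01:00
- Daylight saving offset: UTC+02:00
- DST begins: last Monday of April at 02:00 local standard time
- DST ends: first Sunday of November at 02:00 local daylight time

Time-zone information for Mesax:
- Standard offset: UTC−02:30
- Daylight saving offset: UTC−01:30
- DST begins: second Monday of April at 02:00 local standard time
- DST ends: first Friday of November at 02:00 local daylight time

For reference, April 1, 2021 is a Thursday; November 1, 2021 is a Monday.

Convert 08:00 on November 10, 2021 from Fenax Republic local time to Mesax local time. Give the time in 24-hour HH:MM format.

1 April 2021 is a Thursday, so Mondays fall on 5, 12, 19, 26; the last is April 26.
1 November 2021 is a Monday, so the first Sunday is November 7.
November 10, 2021 is outside the daylight-saving period (26 April – 7 November), so Fenax Republic is on standard time, UTC+01:00.
08:00 Fenax Republic − 1h = 07:00 UTC.
1 April 2021 is a Thursday, so the first Monday is April 5 and the second is April 12.
1 November 2021 is a Monday, so the first Friday is November 5.
At the standard offset (UTC−02:30), 07:00 UTC − 2h30m = 04:30 Mesax standard time.
The standard-time date in Mesax, November 10, 2021, is outside the daylight-saving period (12 April – 5 November), so Mesax is on standard time, UTC−02:30.
07:00 UTC − 2h30m = 04:30 Mesax.

04:30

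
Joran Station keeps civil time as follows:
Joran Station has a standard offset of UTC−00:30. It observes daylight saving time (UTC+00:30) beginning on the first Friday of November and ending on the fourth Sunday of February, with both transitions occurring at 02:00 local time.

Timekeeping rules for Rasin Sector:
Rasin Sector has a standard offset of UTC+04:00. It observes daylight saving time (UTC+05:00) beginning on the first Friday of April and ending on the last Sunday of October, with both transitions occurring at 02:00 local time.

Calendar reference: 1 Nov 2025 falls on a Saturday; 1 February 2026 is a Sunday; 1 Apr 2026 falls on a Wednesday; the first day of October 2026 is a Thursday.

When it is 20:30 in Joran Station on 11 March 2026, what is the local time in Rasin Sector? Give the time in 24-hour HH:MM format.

1 November 2025 is a Saturday, so the first Friday is November 7.
1 February 2026 is a Sunday, so the first Sunday is February 1 and the fourth is February 22.
11 March 2026 is outside the daylight-saving period (7 November 2025 – 22 February 2026), so Joran Station is on standard time, UTC−00:30.
20:30 Joran Station + 0h30m = 21:00 UTC.
1 April 2026 is a Wednesday, so the first Friday is April 3.
1 October 2026 is a Thursday, so Sundays fall on 4, 11, 18, 25; the last is October 25.
At the standard offset (UTC+04:00), 21:00 UTC + 4h = 01:00 Rasin Sector standard time (rolling into the next day, 12 March 2026).
Daylight saving runs 3 April – 25 October; the standard-time date in Rasin Sector, 12 March 2026, is outside that window, so Rasin Sector is on standard time at UTC+04:00.
21:00 UTC + 4h = 01:00 Rasin Sector (rolling into the next day, 12 March 2026).

01:00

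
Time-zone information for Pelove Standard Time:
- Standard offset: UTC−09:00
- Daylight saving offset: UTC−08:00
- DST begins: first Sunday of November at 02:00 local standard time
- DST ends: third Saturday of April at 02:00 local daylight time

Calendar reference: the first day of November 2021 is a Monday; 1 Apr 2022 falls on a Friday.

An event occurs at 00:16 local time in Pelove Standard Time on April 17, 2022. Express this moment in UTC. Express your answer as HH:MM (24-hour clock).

09:16

1 November 2021 is a Monday, so the first Sunday is November 7.
1 April 2022 is a Friday, so the first Saturday is April 2 and the third is April 16.
April 17, 2022 does not fall between 7 November 2021 and 16 April 2022, so daylight saving is not in effect and Pelove Standard Time is at UTC−09:00.
00:16 local + 9h = 09:16 UTC.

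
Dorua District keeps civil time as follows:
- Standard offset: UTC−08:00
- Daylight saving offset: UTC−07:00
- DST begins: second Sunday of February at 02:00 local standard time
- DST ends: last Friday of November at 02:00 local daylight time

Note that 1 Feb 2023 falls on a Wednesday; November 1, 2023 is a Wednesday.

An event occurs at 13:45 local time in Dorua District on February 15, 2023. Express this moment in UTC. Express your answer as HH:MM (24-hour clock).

1 February 2023 is a Wednesday, so the first Sunday is February 5 and the second is February 12.
1 November 2023 is a Wednesday, so Fridays fall on 3, 10, 17, 24; the last is November 24.
February 15, 2023 falls between 12 February and 24 November, so daylight saving is in effect and Dorua District is at UTC−07:00.
13:45 local + 7h = 20:45 UTC.

20:45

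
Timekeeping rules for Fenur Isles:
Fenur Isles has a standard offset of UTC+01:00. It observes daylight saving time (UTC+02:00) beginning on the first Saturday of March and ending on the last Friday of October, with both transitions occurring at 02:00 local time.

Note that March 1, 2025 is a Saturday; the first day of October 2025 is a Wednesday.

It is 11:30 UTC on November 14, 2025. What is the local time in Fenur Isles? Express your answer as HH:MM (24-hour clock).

12:30

1 March 2025 is a Saturday, so the first Saturday is March 1.
1 October 2025 is a Wednesday, so Fridays fall on 3, 10, 17, 24, 31; the last is October 31.
At the standard offset (UTC+01:00), 11:30 UTC + 1h = 12:30 Fenur Isles standard time.
Daylight saving runs 1 March – 31 October; the standard-time date in Fenur Isles, November 14, 2025, is outside that window, so Fenur Isles is on standard time at UTC+01:00.
11:30 UTC + 1h = 12:30 local.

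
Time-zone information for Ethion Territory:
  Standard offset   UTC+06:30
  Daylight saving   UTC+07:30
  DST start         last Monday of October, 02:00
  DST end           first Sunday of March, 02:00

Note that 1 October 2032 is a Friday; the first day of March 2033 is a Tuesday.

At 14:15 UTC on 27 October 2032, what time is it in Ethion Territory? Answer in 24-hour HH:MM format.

1 October 2032 is a Friday, so Mondays fall on 4, 11, 18, 25; the last is October 25.
1 March 2033 is a Tuesday, so the first Sunday is March 6.
At the standard offset (UTC+06:30), 14:15 UTC + 6h30m = 20:45 Ethion Territory standard time.
Daylight saving runs 25 October 2032 – 6 March 2033; the standard-time date in Ethion Territory, 27 October 2032, is inside that window, so Ethion Territory is at UTC+07:30.
14:15 UTC + 7h30m = 21:45 local.

21:45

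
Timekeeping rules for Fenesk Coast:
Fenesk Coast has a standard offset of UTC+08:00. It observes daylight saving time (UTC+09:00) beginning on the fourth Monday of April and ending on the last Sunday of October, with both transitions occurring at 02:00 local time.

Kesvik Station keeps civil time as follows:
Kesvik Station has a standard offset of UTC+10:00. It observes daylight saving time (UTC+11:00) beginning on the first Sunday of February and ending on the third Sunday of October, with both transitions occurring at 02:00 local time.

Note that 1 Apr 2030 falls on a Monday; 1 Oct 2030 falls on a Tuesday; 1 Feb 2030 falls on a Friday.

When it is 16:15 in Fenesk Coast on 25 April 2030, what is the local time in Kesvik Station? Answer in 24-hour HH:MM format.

18:15

1 April 2030 is a Monday, so the first Monday is April 1 and the fourth is April 22.
1 October 2030 is a Tuesday, so Sundays fall on 6, 13, 20, 27; the last is October 27.
25 April 2030 lies within the daylight-saving period (22 April – 27 October), so Fenesk Coast is on daylight time, UTC+09:00.
16:15 Fenesk Coast − 9h = 07:15 UTC.
1 February 2030 is a Friday, so the first Sunday is February 3.
1 October 2030 is a Tuesday, so the first Sunday is October 6 and the third is October 20.
At the standard offset (UTC+10:00), 07:15 UTC + 10h = 17:15 Kesvik Station standard time.
The standard-time date in Kesvik Station, 25 April 2030, falls between 3 February and 20 October, so daylight saving is in effect and Kesvik Station is at UTC+11:00.
07:15 UTC + 11h = 18:15 Kesvik Station.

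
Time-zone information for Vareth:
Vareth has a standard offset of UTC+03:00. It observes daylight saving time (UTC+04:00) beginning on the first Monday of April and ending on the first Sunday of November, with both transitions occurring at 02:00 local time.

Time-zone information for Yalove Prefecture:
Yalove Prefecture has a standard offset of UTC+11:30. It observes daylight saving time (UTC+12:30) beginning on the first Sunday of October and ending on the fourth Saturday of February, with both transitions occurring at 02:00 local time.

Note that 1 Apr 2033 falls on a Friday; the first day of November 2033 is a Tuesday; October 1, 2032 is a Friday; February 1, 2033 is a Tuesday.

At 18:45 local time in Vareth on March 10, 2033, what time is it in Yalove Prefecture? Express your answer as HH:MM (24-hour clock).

03:15

1 April 2033 is a Friday, so the first Monday is April 4.
1 November 2033 is a Tuesday, so the first Sunday is November 6.
Daylight saving runs 4 April – 6 November; March 10, 2033 is outside that window, so Vareth is on standard time at UTC+03:00.
18:45 Vareth − 3h = 15:45 UTC.
1 October 2032 is a Friday, so the first Sunday is October 3.
1 February 2033 is a Tuesday, so the first Saturday is February 5 and the fourth is February 26.
At the standard offset (UTC+11:30), 15:45 UTC + 11h30m = 03:15 Yalove Prefecture standard time (rolling into the next day, 11 March 2033).
The standard-time date in Yalove Prefecture, March 11, 2033, does not fall between 3 October 2032 and 26 February 2033, so daylight saving is not in effect and Yalove Prefecture is at UTC+11:30.
15:45 UTC + 11h30m = 03:15 Yalove Prefecture (rolling into the next day, 11 March 2033).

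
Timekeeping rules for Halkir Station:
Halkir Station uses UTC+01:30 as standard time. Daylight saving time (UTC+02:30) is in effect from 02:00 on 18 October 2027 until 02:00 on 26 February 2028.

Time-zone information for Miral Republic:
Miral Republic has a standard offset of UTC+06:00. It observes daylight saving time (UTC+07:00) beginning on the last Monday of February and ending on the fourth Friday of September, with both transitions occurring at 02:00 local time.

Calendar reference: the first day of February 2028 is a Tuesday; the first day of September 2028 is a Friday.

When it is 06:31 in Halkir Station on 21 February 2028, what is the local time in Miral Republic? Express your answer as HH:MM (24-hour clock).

Daylight saving runs 18 October 2027 – 26 February 2028; 21 February 2028 is inside that window, so Halkir Station is at UTC+02:30.
06:31 Halkir Station − 2h30m = 04:01 UTC.
1 February 2028 is a Tuesday, so Mondays fall on 7, 14, 21, 28; the last is February 28.
1 September 2028 is a Friday, so the first Friday is September 1 and the fourth is September 22.
At the standard offset (UTC+06:00), 04:01 UTC + 6h = 10:01 Miral Republic standard time.
The standard-time date in Miral Republic, 21 February 2028, is outside the daylight-saving period (28 February – 22 September), so Miral Republic is on standard time, UTC+06:00.
04:01 UTC + 6h = 10:01 Miral Republic.

10:01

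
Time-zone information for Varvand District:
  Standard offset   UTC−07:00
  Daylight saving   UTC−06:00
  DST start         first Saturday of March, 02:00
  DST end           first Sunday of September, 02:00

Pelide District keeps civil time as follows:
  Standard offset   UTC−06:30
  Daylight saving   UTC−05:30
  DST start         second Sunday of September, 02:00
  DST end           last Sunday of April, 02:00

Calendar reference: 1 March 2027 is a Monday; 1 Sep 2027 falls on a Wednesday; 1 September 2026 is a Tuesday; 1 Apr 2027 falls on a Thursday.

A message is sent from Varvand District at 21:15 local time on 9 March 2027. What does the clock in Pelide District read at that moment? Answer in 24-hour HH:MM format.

21:45

1 March 2027 is a Monday, so the first Saturday is March 6.
1 September 2027 is a Wednesday, so the first Sunday is September 5.
Daylight saving runs 6 March – 5 September; 9 March 2027 is inside that window, so Varvand District is at UTC−06:00.
21:15 Varvand District + 6h = 03:15 UTC (rolling into the next day, 10 March 2027).
1 September 2026 is a Tuesday, so the first Sunday is September 6 and the second is September 13.
1 April 2027 is a Thursday, so Sundays fall on 4, 11, 18, 25; the last is April 25.
At the standard offset (UTC−06:30), 03:15 UTC − 6h30m = 20:45 Pelide District standard time (rolling into the previous day, 9 March 2027).
The standard-time date in Pelide District, 9 March 2027, lies within the daylight-saving period (13 September 2026 – 25 April 2027), so Pelide District is on daylight time, UTC−05:30.
03:15 UTC − 5h30m = 21:45 Pelide District (rolling into the previous day, 9 March 2027).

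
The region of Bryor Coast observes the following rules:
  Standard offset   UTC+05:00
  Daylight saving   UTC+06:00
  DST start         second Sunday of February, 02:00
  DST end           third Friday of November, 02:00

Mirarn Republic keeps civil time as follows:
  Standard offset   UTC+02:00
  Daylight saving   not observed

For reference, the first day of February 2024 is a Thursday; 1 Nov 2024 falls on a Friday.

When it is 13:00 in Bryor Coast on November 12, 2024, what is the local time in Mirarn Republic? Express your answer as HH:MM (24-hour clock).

1 February 2024 is a Thursday, so the first Sunday is February 4 and the second is February 11.
1 November 2024 is a Friday, so the first Friday is November 1 and the third is November 15.
November 12, 2024 falls between 11 February and 15 November, so daylight saving is in effect and Bryor Coast is at UTC+06:00.
13:00 Bryor Coast − 6h = 07:00 UTC.
Mirarn Republic has no daylight saving, so its offset is UTC+02:00 year-round.
07:00 UTC + 2h = 09:00 Mirarn Republic.

09:00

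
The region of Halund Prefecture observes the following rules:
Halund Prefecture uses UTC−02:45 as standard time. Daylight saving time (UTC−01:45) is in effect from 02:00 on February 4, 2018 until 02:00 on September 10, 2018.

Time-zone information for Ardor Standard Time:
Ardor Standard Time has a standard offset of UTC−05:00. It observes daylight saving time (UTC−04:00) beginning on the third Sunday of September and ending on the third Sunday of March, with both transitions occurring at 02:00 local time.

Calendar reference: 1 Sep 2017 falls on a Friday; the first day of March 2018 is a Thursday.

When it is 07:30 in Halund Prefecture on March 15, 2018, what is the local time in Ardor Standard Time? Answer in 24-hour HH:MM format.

05:15

March 15, 2018 falls between 4 February and 10 September, so daylight saving is in effect and Halund Prefecture is at UTC−01:45.
07:30 Halund Prefecture + 1h45m = 09:15 UTC.
1 September 2017 is a Friday, so the first Sunday is September 3 and the third is September 17.
1 March 2018 is a Thursday, so the first Sunday is March 4 and the third is March 18.
At the standard offset (UTC−05:00), 09:15 UTC − 5h = 04:15 Ardor Standard Time standard time.
Daylight saving runs 17 September 2017 – 18 March 2018; the standard-time date in Ardor Standard Time, March 15, 2018, is inside that window, so Ardor Standard Time is at UTC−04:00.
09:15 UTC − 4h = 05:15 Ardor Standard Time.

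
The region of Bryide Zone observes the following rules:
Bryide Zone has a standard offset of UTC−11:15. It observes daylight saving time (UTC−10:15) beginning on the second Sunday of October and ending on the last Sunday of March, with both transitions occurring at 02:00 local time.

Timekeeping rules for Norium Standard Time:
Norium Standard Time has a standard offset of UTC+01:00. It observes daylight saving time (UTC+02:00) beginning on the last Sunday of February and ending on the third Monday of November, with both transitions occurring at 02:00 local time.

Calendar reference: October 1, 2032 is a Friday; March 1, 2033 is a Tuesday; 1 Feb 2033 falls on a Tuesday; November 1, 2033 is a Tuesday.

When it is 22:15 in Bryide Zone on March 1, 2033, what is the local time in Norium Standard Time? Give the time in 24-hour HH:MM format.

1 October 2032 is a Friday, so the first Sunday is October 3 and the second is October 10.
1 March 2033 is a Tuesday, so Sundays fall on 6, 13, 20, 27; the last is March 27.
Daylight saving runs 10 October 2032 – 27 March 2033; March 1, 2033 is inside that window, so Bryide Zone is at UTC−10:15.
22:15 Bryide Zone + 10h15m = 08:30 UTC (rolling into the next day, 2 March 2033).
1 February 2033 is a Tuesday, so Sundays fall on 6, 13, 20, 27; the last is February 27.
1 November 2033 is a Tuesday, so the first Monday is November 7 and the third is November 21.
At the standard offset (UTC+01:00), 08:30 UTC + 1h = 09:30 Norium Standard Time standard time.
The standard-time date in Norium Standard Time, March 2, 2033, lies within the daylight-saving period (27 February – 21 November), so Norium Standard Time is on daylight time, UTC+02:00.
08:30 UTC + 2h = 10:30 Norium Standard Time.

10:30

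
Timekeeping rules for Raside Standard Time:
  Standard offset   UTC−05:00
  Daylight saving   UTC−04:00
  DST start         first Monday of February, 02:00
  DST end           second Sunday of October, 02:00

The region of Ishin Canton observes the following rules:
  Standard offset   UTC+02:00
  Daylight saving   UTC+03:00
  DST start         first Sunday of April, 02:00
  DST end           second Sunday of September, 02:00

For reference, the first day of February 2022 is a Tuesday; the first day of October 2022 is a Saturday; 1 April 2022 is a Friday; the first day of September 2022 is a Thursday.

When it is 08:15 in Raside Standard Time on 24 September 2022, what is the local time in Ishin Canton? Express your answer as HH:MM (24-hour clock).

14:15

1 February 2022 is a Tuesday, so the first Monday is February 7.
1 October 2022 is a Saturday, so the first Sunday is October 2 and the second is October 9.
24 September 2022 falls between 7 February and 9 October, so daylight saving is in effect and Raside Standard Time is at UTC−04:00.
08:15 Raside Standard Time + 4h = 12:15 UTC.
1 April 2022 is a Friday, so the first Sunday is April 3.
1 September 2022 is a Thursday, so the first Sunday is September 4 and the second is September 11.
At the standard offset (UTC+02:00), 12:15 UTC + 2h = 14:15 Ishin Canton standard time.
The standard-time date in Ishin Canton, 24 September 2022, is outside the daylight-saving period (3 April – 11 September), so Ishin Canton is on standard time, UTC+02:00.
12:15 UTC + 2h = 14:15 Ishin Canton.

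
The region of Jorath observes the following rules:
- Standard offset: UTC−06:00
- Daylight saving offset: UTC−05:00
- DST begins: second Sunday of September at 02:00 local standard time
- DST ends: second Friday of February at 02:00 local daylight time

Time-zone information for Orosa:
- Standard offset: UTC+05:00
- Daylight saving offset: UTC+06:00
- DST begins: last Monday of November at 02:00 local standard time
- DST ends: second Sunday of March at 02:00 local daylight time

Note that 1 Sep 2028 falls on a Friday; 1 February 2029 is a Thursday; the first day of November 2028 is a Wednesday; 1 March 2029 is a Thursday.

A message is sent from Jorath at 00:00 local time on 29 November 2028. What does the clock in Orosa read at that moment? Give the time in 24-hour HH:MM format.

1 September 2028 is a Friday, so the first Sunday is September 3 and the second is September 10.
1 February 2029 is a Thursday, so the first Friday is February 2 and the second is February 9.
29 November 2028 falls between 10 September 2028 and 9 February 2029, so daylight saving is in effect and Jorath is at UTC−05:00.
00:00 Jorath + 5h = 05:00 UTC.
1 November 2028 is a Wednesday, so Mondays fall on 6, 13, 20, 27; the last is November 27.
1 March 2029 is a Thursday, so the first Sunday is March 4 and the second is March 11.
At the standard offset (UTC+05:00), 05:00 UTC + 5h = 10:00 Orosa standard time.
The standard-time date in Orosa, 29 November 2028, lies within the daylight-saving period (27 November 2028 – 11 March 2029), so Orosa is on daylight time, UTC+06:00.
05:00 UTC + 6h = 11:00 Orosa.

11:00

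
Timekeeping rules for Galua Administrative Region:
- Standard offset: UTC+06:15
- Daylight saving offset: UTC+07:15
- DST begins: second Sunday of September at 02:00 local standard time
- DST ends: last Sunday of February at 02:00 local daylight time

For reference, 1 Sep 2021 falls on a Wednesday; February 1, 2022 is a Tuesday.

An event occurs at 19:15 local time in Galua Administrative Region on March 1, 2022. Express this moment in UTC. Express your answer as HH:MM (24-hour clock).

13:00

1 September 2021 is a Wednesday, so the first Sunday is September 5 and the second is September 12.
1 February 2022 is a Tuesday, so Sundays fall on 6, 13, 20, 27; the last is February 27.
March 1, 2022 does not fall between 12 September 2021 and 27 February 2022, so daylight saving is not in effect and Galua Administrative Region is at UTC+06:15.
19:15 local − 6h15m = 13:00 UTC.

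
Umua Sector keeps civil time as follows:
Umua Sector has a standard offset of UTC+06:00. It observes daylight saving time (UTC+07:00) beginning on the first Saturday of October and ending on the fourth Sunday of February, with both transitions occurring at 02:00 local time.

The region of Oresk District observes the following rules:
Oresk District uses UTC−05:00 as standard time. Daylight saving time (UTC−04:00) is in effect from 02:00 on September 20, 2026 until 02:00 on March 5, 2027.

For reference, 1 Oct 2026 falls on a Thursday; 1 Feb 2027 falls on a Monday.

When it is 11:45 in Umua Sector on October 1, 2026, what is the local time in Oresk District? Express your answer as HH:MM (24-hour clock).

01:45

1 October 2026 is a Thursday, so the first Saturday is October 3.
1 February 2027 is a Monday, so the first Sunday is February 7 and the fourth is February 28.
October 1, 2026 does not fall between 3 October 2026 and 28 February 2027, so daylight saving is not in effect and Umua Sector is at UTC+06:00.
11:45 Umua Sector − 6h = 05:45 UTC.
At the standard offset (UTC−05:00), 05:45 UTC − 5h = 00:45 Oresk District standard time.
Daylight saving runs 20 September 2026 – 5 March 2027; the standard-time date in Oresk District, October 1, 2026, is inside that window, so Oresk District is at UTC−04:00.
05:45 UTC − 4h = 01:45 Oresk District.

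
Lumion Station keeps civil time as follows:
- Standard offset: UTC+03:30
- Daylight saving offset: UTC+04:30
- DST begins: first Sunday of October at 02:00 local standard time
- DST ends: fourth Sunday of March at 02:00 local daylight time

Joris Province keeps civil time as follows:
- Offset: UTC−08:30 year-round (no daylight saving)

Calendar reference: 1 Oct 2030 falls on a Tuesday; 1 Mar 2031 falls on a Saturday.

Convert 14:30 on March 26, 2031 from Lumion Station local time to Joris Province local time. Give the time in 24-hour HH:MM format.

02:30

1 October 2030 is a Tuesday, so the first Sunday is October 6.
1 March 2031 is a Saturday, so the first Sunday is March 2 and the fourth is March 23.
Daylight saving runs 6 October 2030 – 23 March 2031; March 26, 2031 is outside that window, so Lumion Station is on standard time at UTC+03:30.
14:30 Lumion Station − 3h30m = 11:00 UTC.
Joris Province stays on UTC−08:30 all year.
11:00 UTC − 8h30m = 02:30 Joris Province.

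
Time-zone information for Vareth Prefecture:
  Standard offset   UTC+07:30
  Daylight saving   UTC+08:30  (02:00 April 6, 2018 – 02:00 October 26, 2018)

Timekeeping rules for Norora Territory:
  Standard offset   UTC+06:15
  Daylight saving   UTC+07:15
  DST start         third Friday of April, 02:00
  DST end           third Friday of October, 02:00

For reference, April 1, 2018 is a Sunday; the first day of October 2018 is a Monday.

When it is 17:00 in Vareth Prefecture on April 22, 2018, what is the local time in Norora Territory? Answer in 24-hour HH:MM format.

April 22, 2018 lies within the daylight-saving period (6 April – 26 October), so Vareth Prefecture is on daylight time, UTC+08:30.
17:00 Vareth Prefecture − 8h30m = 08:30 UTC.
1 April 2018 is a Sunday, so the first Friday is April 6 and the third is April 20.
1 October 2018 is a Monday, so the first Friday is October 5 and the third is October 19.
At the standard offset (UTC+06:15), 08:30 UTC + 6h15m = 14:45 Norora Territory standard time.
The standard-time date in Norora Territory, April 22, 2018, falls between 20 April and 19 October, so daylight saving is in effect and Norora Territory is at UTC+07:15.
08:30 UTC + 7h15m = 15:45 Norora Territory.

15:45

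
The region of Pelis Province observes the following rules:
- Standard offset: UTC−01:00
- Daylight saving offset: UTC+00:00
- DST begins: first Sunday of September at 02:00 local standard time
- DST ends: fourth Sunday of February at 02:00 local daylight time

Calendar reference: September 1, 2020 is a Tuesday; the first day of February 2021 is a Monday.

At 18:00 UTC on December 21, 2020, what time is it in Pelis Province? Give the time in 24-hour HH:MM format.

18:00

1 September 2020 is a Tuesday, so the first Sunday is September 6.
1 February 2021 is a Monday, so the first Sunday is February 7 and the fourth is February 28.
At the standard offset (UTC−01:00), 18:00 UTC − 1h = 17:00 Pelis Province standard time.
Daylight saving runs 6 September 2020 – 28 February 2021; the standard-time date in Pelis Province, December 21, 2020, is inside that window, so Pelis Province is at UTC+00:00.
18:00 UTC + 0h = 18:00 local.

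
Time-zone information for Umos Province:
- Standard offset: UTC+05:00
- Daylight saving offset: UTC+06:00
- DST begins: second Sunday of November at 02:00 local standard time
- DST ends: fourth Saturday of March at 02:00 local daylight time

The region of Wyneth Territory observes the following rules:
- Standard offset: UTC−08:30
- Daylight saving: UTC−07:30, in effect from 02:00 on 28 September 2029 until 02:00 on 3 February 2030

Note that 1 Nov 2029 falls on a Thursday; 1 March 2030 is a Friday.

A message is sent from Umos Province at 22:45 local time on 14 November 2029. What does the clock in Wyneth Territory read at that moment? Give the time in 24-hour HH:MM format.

1 November 2029 is a Thursday, so the first Sunday is November 4 and the second is November 11.
1 March 2030 is a Friday, so the first Saturday is March 2 and the fourth is March 23.
Daylight saving runs 11 November 2029 – 23 March 2030; 14 November 2029 is inside that window, so Umos Province is at UTC+06:00.
22:45 Umos Province − 6h = 16:45 UTC.
At the standard offset (UTC−08:30), 16:45 UTC − 8h30m = 08:15 Wyneth Territory standard time.
The standard-time date in Wyneth Territory, 14 November 2029, lies within the daylight-saving period (28 September 2029 – 3 February 2030), so Wyneth Territory is on daylight time, UTC−07:30.
16:45 UTC − 7h30m = 09:15 Wyneth Territory.

09:15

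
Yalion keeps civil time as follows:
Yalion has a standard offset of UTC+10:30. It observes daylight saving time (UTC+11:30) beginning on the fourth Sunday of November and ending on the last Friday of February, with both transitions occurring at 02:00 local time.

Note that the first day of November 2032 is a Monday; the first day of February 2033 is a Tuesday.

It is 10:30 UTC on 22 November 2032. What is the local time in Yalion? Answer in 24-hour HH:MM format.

1 November 2032 is a Monday, so the first Sunday is November 7 and the fourth is November 28.
1 February 2033 is a Tuesday, so Fridays fall on 4, 11, 18, 25; the last is February 25.
At the standard offset (UTC+10:30), 10:30 UTC + 10h30m = 21:00 Yalion standard time.
The standard-time date in Yalion, 22 November 2032, is outside the daylight-saving period (28 November 2032 – 25 February 2033), so Yalion is on standard time, UTC+10:30.
10:30 UTC + 10h30m = 21:00 local.

21:00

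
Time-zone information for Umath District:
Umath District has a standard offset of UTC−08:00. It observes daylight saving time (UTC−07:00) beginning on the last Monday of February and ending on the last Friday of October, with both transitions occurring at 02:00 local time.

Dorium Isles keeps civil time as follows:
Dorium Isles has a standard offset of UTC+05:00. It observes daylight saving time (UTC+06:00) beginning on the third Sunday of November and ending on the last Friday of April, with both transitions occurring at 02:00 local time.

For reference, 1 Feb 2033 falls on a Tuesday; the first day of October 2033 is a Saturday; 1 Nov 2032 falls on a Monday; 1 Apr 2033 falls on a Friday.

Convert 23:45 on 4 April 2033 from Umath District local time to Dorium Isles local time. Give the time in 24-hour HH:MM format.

1 February 2033 is a Tuesday, so Mondays fall on 7, 14, 21, 28; the last is February 28.
1 October 2033 is a Saturday, so Fridays fall on 7, 14, 21, 28; the last is October 28.
4 April 2033 falls between 28 February and 28 October, so daylight saving is in effect and Umath District is at UTC−07:00.
23:45 Umath District + 7h = 06:45 UTC (rolling into the next day, 5 April 2033).
1 November 2032 is a Monday, so the first Sunday is November 7 and the third is November 21.
1 April 2033 is a Friday, so Fridays fall on 1, 8, 15, 22, 29; the last is April 29.
At the standard offset (UTC+05:00), 06:45 UTC + 5h = 11:45 Dorium Isles standard time.
The standard-time date in Dorium Isles, 5 April 2033, falls between 21 November 2032 and 29 April 2033, so daylight saving is in effect and Dorium Isles is at UTC+06:00.
06:45 UTC + 6h = 12:45 Dorium Isles.

12:45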